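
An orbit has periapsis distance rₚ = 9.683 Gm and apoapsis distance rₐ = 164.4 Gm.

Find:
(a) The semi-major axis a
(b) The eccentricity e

Convert to SI: rₚ = 9.683 Gm = 9.683e+09 m; rₐ = 164.4 Gm = 1.644e+11 m.
(a) a = (rₚ + rₐ) / 2 = (9.683e+09 + 1.644e+11) / 2 ≈ 8.704e+10 m = 87.04 Gm.
(b) e = (rₐ − rₚ) / (rₐ + rₚ) = (1.644e+11 − 9.683e+09) / (1.644e+11 + 9.683e+09) ≈ 0.8888.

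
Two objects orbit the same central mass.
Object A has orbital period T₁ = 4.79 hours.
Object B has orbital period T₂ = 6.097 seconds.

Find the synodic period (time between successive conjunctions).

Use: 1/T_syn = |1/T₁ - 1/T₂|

Convert to SI: T₁ = 4.79 hours = 17244 s.
T_syn = |T₁ · T₂ / (T₁ − T₂)|.
T_syn = |17244 · 6.097 / (17244 − 6.097)| s ≈ 6.099 s = 6.099 seconds.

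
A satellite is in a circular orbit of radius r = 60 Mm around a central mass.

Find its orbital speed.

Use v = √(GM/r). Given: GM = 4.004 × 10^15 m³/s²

Convert to SI: r = 60 Mm = 6e+07 m.
For a circular orbit, gravity supplies the centripetal force, so v = √(GM / r).
v = √(4.004e+15 / 6e+07) m/s ≈ 8169 m/s = 8.169 km/s.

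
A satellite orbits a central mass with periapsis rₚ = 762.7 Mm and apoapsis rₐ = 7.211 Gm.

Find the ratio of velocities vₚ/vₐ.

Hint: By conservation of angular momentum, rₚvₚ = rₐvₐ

Convert to SI: rₚ = 762.7 Mm = 7.627e+08 m; rₐ = 7.211 Gm = 7.211e+09 m.
Conservation of angular momentum gives rₚvₚ = rₐvₐ, so vₚ/vₐ = rₐ/rₚ.
vₚ/vₐ = 7.211e+09 / 7.627e+08 ≈ 9.455.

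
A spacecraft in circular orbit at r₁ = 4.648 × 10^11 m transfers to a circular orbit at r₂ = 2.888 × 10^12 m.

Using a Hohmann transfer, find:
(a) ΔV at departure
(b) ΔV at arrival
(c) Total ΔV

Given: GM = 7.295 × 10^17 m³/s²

Transfer semi-major axis: a_t = (r₁ + r₂)/2 = (4.648e+11 + 2.888e+12)/2 = 1.6764e+12 m.
Circular speeds: v₁ = √(GM/r₁) = 1252.79 m/s, v₂ = √(GM/r₂) = 502.59 m/s.
Transfer speeds (vis-viva v² = GM(2/r − 1/a_t)): v₁ᵗ = 1644.33 m/s, v₂ᵗ = 264.642 m/s.
(a) ΔV₁ = |v₁ᵗ − v₁| ≈ 391.5 m/s = 391.5 m/s.
(b) ΔV₂ = |v₂ − v₂ᵗ| ≈ 237.9 m/s = 237.9 m/s.
(c) ΔV_total = ΔV₁ + ΔV₂ ≈ 629.5 m/s = 629.5 m/s.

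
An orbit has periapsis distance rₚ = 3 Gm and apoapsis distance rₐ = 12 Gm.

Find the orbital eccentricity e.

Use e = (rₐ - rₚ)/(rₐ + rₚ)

Convert to SI: rₚ = 3 Gm = 3e+09 m; rₐ = 12 Gm = 1.2e+10 m.
e = (rₐ − rₚ) / (rₐ + rₚ).
e = (1.2e+10 − 3e+09) / (1.2e+10 + 3e+09) = 9e+09 / 1.5e+10 ≈ 0.6.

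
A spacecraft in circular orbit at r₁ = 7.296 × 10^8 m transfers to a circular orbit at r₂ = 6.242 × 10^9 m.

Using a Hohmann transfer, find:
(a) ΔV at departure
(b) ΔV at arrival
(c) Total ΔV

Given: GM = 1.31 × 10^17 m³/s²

Transfer semi-major axis: a_t = (r₁ + r₂)/2 = (7.296e+08 + 6.242e+09)/2 = 3.4858e+09 m.
Circular speeds: v₁ = √(GM/r₁) = 13399.6 m/s, v₂ = √(GM/r₂) = 4581.14 m/s.
Transfer speeds (vis-viva v² = GM(2/r − 1/a_t)): v₁ᵗ = 17931 m/s, v₂ᵗ = 2095.87 m/s.
(a) ΔV₁ = |v₁ᵗ − v₁| ≈ 4531 m/s = 4.531 km/s.
(b) ΔV₂ = |v₂ − v₂ᵗ| ≈ 2485 m/s = 2.485 km/s.
(c) ΔV_total = ΔV₁ + ΔV₂ ≈ 7017 m/s = 7.017 km/s.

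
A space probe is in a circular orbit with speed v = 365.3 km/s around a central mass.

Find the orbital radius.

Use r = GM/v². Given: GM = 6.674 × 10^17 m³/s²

Convert to SI: v = 365.3 km/s = 365300 m/s.
For a circular orbit, v² = GM / r, so r = GM / v².
r = 6.674e+17 / (365300)² m ≈ 5.001e+06 m = 5.001 Mm.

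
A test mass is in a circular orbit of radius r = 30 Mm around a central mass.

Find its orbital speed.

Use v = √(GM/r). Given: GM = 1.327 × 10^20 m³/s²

Convert to SI: r = 30 Mm = 3e+07 m.
For a circular orbit, gravity supplies the centripetal force, so v = √(GM / r).
v = √(1.327e+20 / 3e+07) m/s ≈ 2.103e+06 m/s = 2103 km/s.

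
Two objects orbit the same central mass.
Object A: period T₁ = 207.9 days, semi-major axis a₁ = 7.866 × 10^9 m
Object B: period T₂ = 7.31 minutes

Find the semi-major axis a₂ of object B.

Convert to SI: T₁ = 207.9 days = 1.79626e+07 s; T₂ = 7.31 minutes = 438.6 s.
Kepler's third law: (T₁/T₂)² = (a₁/a₂)³ ⇒ a₂ = a₁ · (T₂/T₁)^(2/3).
T₂/T₁ = 438.6 / 1.79626e+07 = 2.44175e-05.
a₂ = 7.866e+09 · (2.44175e-05)^(2/3) m ≈ 6.62e+06 m = 6.62 × 10^6 m.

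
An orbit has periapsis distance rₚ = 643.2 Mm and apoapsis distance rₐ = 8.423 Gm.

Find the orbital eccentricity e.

Convert to SI: rₚ = 643.2 Mm = 6.432e+08 m; rₐ = 8.423 Gm = 8.423e+09 m.
e = (rₐ − rₚ) / (rₐ + rₚ).
e = (8.423e+09 − 6.432e+08) / (8.423e+09 + 6.432e+08) = 7.7798e+09 / 9.0662e+09 ≈ 0.8581.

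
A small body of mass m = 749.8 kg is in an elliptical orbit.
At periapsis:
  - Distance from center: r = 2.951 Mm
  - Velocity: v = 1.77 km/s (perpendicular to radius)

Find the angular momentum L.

Convert to SI: r = 2.951 Mm = 2.951e+06 m; v = 1.77 km/s = 1770 m/s.
Since v is perpendicular to r, L = m · v · r.
L = 749.8 · 1770 · 2.951e+06 kg·m²/s ≈ 3.916e+12 kg·m²/s.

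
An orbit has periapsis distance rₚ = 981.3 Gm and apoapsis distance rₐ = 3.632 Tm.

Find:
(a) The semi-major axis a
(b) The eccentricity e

Convert to SI: rₚ = 981.3 Gm = 9.813e+11 m; rₐ = 3.632 Tm = 3.632e+12 m.
(a) a = (rₚ + rₐ) / 2 = (9.813e+11 + 3.632e+12) / 2 ≈ 2.307e+12 m = 2.307 Tm.
(b) e = (rₐ − rₚ) / (rₐ + rₚ) = (3.632e+12 − 9.813e+11) / (3.632e+12 + 9.813e+11) ≈ 0.5746.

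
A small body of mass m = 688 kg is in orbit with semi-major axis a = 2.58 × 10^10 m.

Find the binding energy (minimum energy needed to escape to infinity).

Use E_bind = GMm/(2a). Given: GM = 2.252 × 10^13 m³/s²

Total orbital energy is E = −GMm/(2a); binding energy is E_bind = −E = GMm/(2a).
E_bind = 2.252e+13 · 688 / (2 · 2.58e+10) J ≈ 3.003e+05 J = 300.3 kJ.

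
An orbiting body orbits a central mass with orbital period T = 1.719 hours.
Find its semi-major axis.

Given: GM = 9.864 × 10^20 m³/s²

Convert to SI: T = 1.719 hours = 6188.4 s.
Invert Kepler's third law: a = (GM · T² / (4π²))^(1/3).
Substituting T = 6188.4 s and GM = 9.864e+20 m³/s²:
a = (9.864e+20 · (6188.4)² / (4π²))^(1/3) m
a ≈ 9.854e+08 m = 985.4 Mm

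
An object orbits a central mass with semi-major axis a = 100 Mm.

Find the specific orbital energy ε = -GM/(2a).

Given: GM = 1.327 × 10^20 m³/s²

Convert to SI: a = 100 Mm = 1e+08 m.
ε = −GM / (2a).
ε = −1.327e+20 / (2 · 1e+08) J/kg ≈ -6.635e+11 J/kg = -663.5 GJ/kg.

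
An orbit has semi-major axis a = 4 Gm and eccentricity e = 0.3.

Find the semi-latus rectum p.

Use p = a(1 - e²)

Convert to SI: a = 4 Gm = 4e+09 m.
p = a (1 − e²).
p = 4e+09 · (1 − (0.3)²) = 4e+09 · 0.91 ≈ 3.64e+09 m = 3.64 Gm.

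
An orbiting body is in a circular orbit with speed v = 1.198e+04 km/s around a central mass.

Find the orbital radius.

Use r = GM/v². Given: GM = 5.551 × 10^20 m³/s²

Convert to SI: v = 1.198e+04 km/s = 1.198e+07 m/s.
For a circular orbit, v² = GM / r, so r = GM / v².
r = 5.551e+20 / (1.198e+07)² m ≈ 3.868e+06 m = 3.868 × 10^6 m.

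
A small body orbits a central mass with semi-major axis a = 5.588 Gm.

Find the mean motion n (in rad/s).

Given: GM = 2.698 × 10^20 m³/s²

Convert to SI: a = 5.588 Gm = 5.588e+09 m.
n = √(GM / a³).
n = √(2.698e+20 / (5.588e+09)³) rad/s ≈ 3.932e-05 rad/s.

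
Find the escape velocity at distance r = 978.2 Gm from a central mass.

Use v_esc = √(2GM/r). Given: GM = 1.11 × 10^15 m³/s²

Convert to SI: r = 978.2 Gm = 9.782e+11 m.
Escape velocity comes from setting total energy to zero: ½v² − GM/r = 0 ⇒ v_esc = √(2GM / r).
v_esc = √(2 · 1.11e+15 / 9.782e+11) m/s ≈ 47.64 m/s = 47.64 m/s.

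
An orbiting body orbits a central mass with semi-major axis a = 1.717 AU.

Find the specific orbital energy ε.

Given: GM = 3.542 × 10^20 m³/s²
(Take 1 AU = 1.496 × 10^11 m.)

Convert to SI: a = 1.717 AU = 2.56863e+11 m.
ε = −GM / (2a).
ε = −3.542e+20 / (2 · 2.56863e+11) J/kg ≈ -6.895e+08 J/kg = -689.5 MJ/kg.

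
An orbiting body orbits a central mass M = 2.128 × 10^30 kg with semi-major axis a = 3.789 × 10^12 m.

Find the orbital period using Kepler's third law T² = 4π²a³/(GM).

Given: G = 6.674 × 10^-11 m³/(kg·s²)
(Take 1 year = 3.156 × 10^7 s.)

GM = G · M = 6.674e-11 · 2.128e+30 = 1.42023e+20 m³/s².
Kepler's third law: T = 2π √(a³ / GM).
Substituting a = 3.789e+12 m and GM = 1.42023e+20 m³/s²:
T = 2π √((3.789e+12)³ / 1.42023e+20) s
T ≈ 3.889e+09 s = 123.2 years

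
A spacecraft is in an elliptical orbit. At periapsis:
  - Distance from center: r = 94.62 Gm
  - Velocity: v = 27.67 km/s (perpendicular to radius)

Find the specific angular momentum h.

Convert to SI: r = 94.62 Gm = 9.462e+10 m; v = 27.67 km/s = 27670 m/s.
With v perpendicular to r, h = r · v.
h = 9.462e+10 · 27670 m²/s ≈ 2.618e+15 m²/s.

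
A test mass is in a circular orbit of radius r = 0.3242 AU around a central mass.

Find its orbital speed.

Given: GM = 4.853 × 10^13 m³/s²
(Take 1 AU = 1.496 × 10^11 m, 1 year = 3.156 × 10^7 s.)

Convert to SI: r = 0.3242 AU = 4.85003e+10 m.
For a circular orbit, gravity supplies the centripetal force, so v = √(GM / r).
v = √(4.853e+13 / 4.85003e+10) m/s ≈ 31.63 m/s = 0.006673 AU/year.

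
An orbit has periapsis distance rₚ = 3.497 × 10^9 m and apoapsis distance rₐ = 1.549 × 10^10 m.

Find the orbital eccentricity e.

e = (rₐ − rₚ) / (rₐ + rₚ).
e = (1.549e+10 − 3.497e+09) / (1.549e+10 + 3.497e+09) = 1.1993e+10 / 1.8987e+10 ≈ 0.6316.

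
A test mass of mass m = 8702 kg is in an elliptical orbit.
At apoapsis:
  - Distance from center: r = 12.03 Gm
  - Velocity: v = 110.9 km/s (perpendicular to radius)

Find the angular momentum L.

Convert to SI: r = 12.03 Gm = 1.203e+10 m; v = 110.9 km/s = 110900 m/s.
Since v is perpendicular to r, L = m · v · r.
L = 8702 · 110900 · 1.203e+10 kg·m²/s ≈ 1.161e+19 kg·m²/s.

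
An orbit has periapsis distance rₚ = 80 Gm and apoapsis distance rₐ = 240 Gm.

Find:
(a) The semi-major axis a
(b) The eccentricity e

Convert to SI: rₚ = 80 Gm = 8e+10 m; rₐ = 240 Gm = 2.4e+11 m.
(a) a = (rₚ + rₐ) / 2 = (8e+10 + 2.4e+11) / 2 ≈ 1.6e+11 m = 160 Gm.
(b) e = (rₐ − rₚ) / (rₐ + rₚ) = (2.4e+11 − 8e+10) / (2.4e+11 + 8e+10) ≈ 0.5.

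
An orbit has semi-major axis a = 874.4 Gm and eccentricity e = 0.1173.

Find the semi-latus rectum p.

Convert to SI: a = 874.4 Gm = 8.744e+11 m.
p = a (1 − e²).
p = 8.744e+11 · (1 − (0.1173)²) = 8.744e+11 · 0.986241 ≈ 8.624e+11 m = 862.4 Gm.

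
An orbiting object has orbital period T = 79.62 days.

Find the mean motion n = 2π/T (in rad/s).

Convert to SI: T = 79.62 days = 6.87917e+06 s.
n = 2π / T.
n = 2π / 6.87917e+06 s ≈ 9.134e-07 rad/s.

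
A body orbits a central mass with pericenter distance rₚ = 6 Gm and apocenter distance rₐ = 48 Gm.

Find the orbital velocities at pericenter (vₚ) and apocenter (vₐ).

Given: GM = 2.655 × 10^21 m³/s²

Convert to SI: rₚ = 6 Gm = 6e+09 m; rₐ = 48 Gm = 4.8e+10 m.
Use the vis-viva equation v² = GM(2/r − 1/a) with a = (rₚ + rₐ)/2 = (6e+09 + 4.8e+10)/2 = 2.7e+10 m.
vₚ = √(GM · (2/rₚ − 1/a)) = √(2.655e+21 · (2/6e+09 − 1/2.7e+10)) m/s ≈ 8.869e+05 m/s = 886.9 km/s.
vₐ = √(GM · (2/rₐ − 1/a)) = √(2.655e+21 · (2/4.8e+10 − 1/2.7e+10)) m/s ≈ 1.109e+05 m/s = 110.9 km/s.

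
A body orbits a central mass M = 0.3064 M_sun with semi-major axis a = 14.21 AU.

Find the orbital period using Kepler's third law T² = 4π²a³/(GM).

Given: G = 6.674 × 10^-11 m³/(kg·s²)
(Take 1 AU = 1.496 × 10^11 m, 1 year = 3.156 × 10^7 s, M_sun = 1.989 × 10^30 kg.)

Convert to SI: a = 14.21 AU = 2.12582e+12 m; M = 0.3064 M_sun = 6.0943e+29 kg.
GM = G · M = 6.674e-11 · 6.0943e+29 = 4.06733e+19 m³/s².
Kepler's third law: T = 2π √(a³ / GM).
Substituting a = 2.12582e+12 m and GM = 4.06733e+19 m³/s²:
T = 2π √((2.12582e+12)³ / 4.06733e+19) s
T ≈ 3.054e+09 s = 96.76 years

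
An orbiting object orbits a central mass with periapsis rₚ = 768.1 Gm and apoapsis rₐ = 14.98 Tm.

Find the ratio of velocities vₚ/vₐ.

Convert to SI: rₚ = 768.1 Gm = 7.681e+11 m; rₐ = 14.98 Tm = 1.498e+13 m.
Conservation of angular momentum gives rₚvₚ = rₐvₐ, so vₚ/vₐ = rₐ/rₚ.
vₚ/vₐ = 1.498e+13 / 7.681e+11 ≈ 19.5.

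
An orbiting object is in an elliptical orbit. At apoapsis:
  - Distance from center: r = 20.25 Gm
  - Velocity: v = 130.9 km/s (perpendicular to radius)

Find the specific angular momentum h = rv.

Convert to SI: r = 20.25 Gm = 2.025e+10 m; v = 130.9 km/s = 130900 m/s.
With v perpendicular to r, h = r · v.
h = 2.025e+10 · 130900 m²/s ≈ 2.651e+15 m²/s.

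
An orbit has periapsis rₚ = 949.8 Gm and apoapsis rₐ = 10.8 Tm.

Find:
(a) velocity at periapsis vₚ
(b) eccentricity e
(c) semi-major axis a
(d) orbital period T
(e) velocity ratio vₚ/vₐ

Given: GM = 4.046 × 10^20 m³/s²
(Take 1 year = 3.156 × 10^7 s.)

Convert to SI: rₚ = 949.8 Gm = 9.498e+11 m; rₐ = 10.8 Tm = 1.08e+13 m.
(a) With a = (rₚ + rₐ)/2 = 5.8749e+12 m, vₚ = √(GM (2/rₚ − 1/a)) = √(4.046e+20 · (2/9.498e+11 − 1/5.8749e+12)) m/s ≈ 2.798e+04 m/s
(b) e = (rₐ − rₚ)/(rₐ + rₚ) = (1.08e+13 − 9.498e+11)/(1.08e+13 + 9.498e+11) ≈ 0.8383
(c) a = (rₚ + rₐ)/2 = (9.498e+11 + 1.08e+13)/2 ≈ 5.875e+12 m
(d) With a = (rₚ + rₐ)/2 = 5.8749e+12 m, T = 2π √(a³/GM) = 2π √((5.8749e+12)³/4.046e+20) s ≈ 4.448e+09 s
(e) Conservation of angular momentum (rₚvₚ = rₐvₐ) gives vₚ/vₐ = rₐ/rₚ = 1.08e+13/9.498e+11 ≈ 11.37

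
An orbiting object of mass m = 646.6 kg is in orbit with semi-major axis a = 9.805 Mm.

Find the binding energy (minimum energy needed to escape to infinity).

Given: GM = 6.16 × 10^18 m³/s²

Convert to SI: a = 9.805 Mm = 9.805e+06 m.
Total orbital energy is E = −GMm/(2a); binding energy is E_bind = −E = GMm/(2a).
E_bind = 6.16e+18 · 646.6 / (2 · 9.805e+06) J ≈ 2.031e+14 J = 203.1 TJ.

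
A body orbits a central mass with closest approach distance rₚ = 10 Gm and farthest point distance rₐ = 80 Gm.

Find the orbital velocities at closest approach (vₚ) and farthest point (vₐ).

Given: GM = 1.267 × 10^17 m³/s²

Convert to SI: rₚ = 10 Gm = 1e+10 m; rₐ = 80 Gm = 8e+10 m.
Use the vis-viva equation v² = GM(2/r − 1/a) with a = (rₚ + rₐ)/2 = (1e+10 + 8e+10)/2 = 4.5e+10 m.
vₚ = √(GM · (2/rₚ − 1/a)) = √(1.267e+17 · (2/1e+10 − 1/4.5e+10)) m/s ≈ 4746 m/s = 4.746 km/s.
vₐ = √(GM · (2/rₐ − 1/a)) = √(1.267e+17 · (2/8e+10 − 1/4.5e+10)) m/s ≈ 593.2 m/s = 593.2 m/s.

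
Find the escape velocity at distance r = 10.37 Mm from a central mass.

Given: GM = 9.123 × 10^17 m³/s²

Convert to SI: r = 10.37 Mm = 1.037e+07 m.
Escape velocity comes from setting total energy to zero: ½v² − GM/r = 0 ⇒ v_esc = √(2GM / r).
v_esc = √(2 · 9.123e+17 / 1.037e+07) m/s ≈ 4.195e+05 m/s = 419.5 km/s.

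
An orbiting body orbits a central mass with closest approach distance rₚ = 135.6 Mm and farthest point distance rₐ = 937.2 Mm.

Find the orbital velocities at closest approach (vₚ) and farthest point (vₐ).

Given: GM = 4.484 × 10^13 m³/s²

Convert to SI: rₚ = 135.6 Mm = 1.356e+08 m; rₐ = 937.2 Mm = 9.372e+08 m.
Use the vis-viva equation v² = GM(2/r − 1/a) with a = (rₚ + rₐ)/2 = (1.356e+08 + 9.372e+08)/2 = 5.364e+08 m.
vₚ = √(GM · (2/rₚ − 1/a)) = √(4.484e+13 · (2/1.356e+08 − 1/5.364e+08)) m/s ≈ 760.1 m/s = 760.1 m/s.
vₐ = √(GM · (2/rₐ − 1/a)) = √(4.484e+13 · (2/9.372e+08 − 1/5.364e+08)) m/s ≈ 110 m/s = 110 m/s.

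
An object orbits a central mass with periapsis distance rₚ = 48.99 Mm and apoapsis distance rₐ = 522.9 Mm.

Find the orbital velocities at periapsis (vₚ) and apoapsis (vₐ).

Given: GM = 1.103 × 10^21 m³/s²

Convert to SI: rₚ = 48.99 Mm = 4.899e+07 m; rₐ = 522.9 Mm = 5.229e+08 m.
Use the vis-viva equation v² = GM(2/r − 1/a) with a = (rₚ + rₐ)/2 = (4.899e+07 + 5.229e+08)/2 = 2.85945e+08 m.
vₚ = √(GM · (2/rₚ − 1/a)) = √(1.103e+21 · (2/4.899e+07 − 1/2.85945e+08)) m/s ≈ 6.417e+06 m/s = 6417 km/s.
vₐ = √(GM · (2/rₐ − 1/a)) = √(1.103e+21 · (2/5.229e+08 − 1/2.85945e+08)) m/s ≈ 6.012e+05 m/s = 601.2 km/s.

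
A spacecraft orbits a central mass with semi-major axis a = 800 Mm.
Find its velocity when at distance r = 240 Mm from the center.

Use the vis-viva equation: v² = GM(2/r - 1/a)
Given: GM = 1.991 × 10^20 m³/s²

Convert to SI: a = 800 Mm = 8e+08 m; r = 240 Mm = 2.4e+08 m.
Vis-viva: v = √(GM · (2/r − 1/a)).
2/r − 1/a = 2/2.4e+08 − 1/8e+08 = 7.08333e-09 m⁻¹.
v = √(1.991e+20 · 7.08333e-09) m/s ≈ 1.188e+06 m/s = 1188 km/s.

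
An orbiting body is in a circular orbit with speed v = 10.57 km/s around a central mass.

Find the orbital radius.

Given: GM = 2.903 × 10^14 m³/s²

Convert to SI: v = 10.57 km/s = 10570 m/s.
For a circular orbit, v² = GM / r, so r = GM / v².
r = 2.903e+14 / (10570)² m ≈ 2.598e+06 m = 2.598 Mm.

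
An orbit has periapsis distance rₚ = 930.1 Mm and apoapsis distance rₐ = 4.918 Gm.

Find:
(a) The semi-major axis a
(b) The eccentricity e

Convert to SI: rₚ = 930.1 Mm = 9.301e+08 m; rₐ = 4.918 Gm = 4.918e+09 m.
(a) a = (rₚ + rₐ) / 2 = (9.301e+08 + 4.918e+09) / 2 ≈ 2.924e+09 m = 2.924 Gm.
(b) e = (rₐ − rₚ) / (rₐ + rₚ) = (4.918e+09 − 9.301e+08) / (4.918e+09 + 9.301e+08) ≈ 0.6819.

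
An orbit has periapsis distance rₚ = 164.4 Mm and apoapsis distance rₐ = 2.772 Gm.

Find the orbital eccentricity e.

Convert to SI: rₚ = 164.4 Mm = 1.644e+08 m; rₐ = 2.772 Gm = 2.772e+09 m.
e = (rₐ − rₚ) / (rₐ + rₚ).
e = (2.772e+09 − 1.644e+08) / (2.772e+09 + 1.644e+08) = 2.6076e+09 / 2.9364e+09 ≈ 0.888.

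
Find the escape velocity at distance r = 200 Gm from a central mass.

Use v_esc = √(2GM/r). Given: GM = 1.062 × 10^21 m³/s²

Convert to SI: r = 200 Gm = 2e+11 m.
Escape velocity comes from setting total energy to zero: ½v² − GM/r = 0 ⇒ v_esc = √(2GM / r).
v_esc = √(2 · 1.062e+21 / 2e+11) m/s ≈ 1.031e+05 m/s = 103.1 km/s.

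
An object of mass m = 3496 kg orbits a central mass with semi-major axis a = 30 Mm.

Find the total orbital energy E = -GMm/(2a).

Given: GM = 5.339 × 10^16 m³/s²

Convert to SI: a = 30 Mm = 3e+07 m.
E = −GMm / (2a).
E = −5.339e+16 · 3496 / (2 · 3e+07) J ≈ -3.111e+12 J = -3.111 TJ.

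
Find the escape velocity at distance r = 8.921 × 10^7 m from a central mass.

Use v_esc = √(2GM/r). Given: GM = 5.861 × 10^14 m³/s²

Escape velocity comes from setting total energy to zero: ½v² − GM/r = 0 ⇒ v_esc = √(2GM / r).
v_esc = √(2 · 5.861e+14 / 8.921e+07) m/s ≈ 3625 m/s = 3.625 km/s.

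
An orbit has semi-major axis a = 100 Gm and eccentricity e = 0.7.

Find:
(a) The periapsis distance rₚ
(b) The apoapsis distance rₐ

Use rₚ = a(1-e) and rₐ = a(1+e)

Convert to SI: a = 100 Gm = 1e+11 m.
(a) rₚ = a(1 − e) = 1e+11 · (1 − 0.7) = 1e+11 · 0.3 ≈ 3e+10 m = 30 Gm.
(b) rₐ = a(1 + e) = 1e+11 · (1 + 0.7) = 1e+11 · 1.7 ≈ 1.7e+11 m = 170 Gm.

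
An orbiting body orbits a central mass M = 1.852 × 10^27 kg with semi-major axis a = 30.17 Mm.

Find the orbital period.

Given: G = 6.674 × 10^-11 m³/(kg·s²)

Convert to SI: a = 30.17 Mm = 3.017e+07 m.
GM = G · M = 6.674e-11 · 1.852e+27 = 1.23602e+17 m³/s².
Kepler's third law: T = 2π √(a³ / GM).
Substituting a = 3.017e+07 m and GM = 1.23602e+17 m³/s²:
T = 2π √((3.017e+07)³ / 1.23602e+17) s
T ≈ 2962 s = 49.36 minutes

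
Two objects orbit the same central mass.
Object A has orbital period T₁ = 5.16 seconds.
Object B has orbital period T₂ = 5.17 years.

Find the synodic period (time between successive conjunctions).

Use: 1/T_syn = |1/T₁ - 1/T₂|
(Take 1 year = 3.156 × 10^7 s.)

Convert to SI: T₂ = 5.17 years = 1.63165e+08 s.
T_syn = |T₁ · T₂ / (T₁ − T₂)|.
T_syn = |5.16 · 1.63165e+08 / (5.16 − 1.63165e+08)| s ≈ 5.16 s = 5.16 seconds.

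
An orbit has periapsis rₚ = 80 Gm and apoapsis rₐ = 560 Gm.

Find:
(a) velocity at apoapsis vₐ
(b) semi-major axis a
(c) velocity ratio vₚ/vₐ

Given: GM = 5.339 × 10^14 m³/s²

Convert to SI: rₚ = 80 Gm = 8e+10 m; rₐ = 560 Gm = 5.6e+11 m.
(a) With a = (rₚ + rₐ)/2 = 3.2e+11 m, vₐ = √(GM (2/rₐ − 1/a)) = √(5.339e+14 · (2/5.6e+11 − 1/3.2e+11)) m/s ≈ 15.44 m/s
(b) a = (rₚ + rₐ)/2 = (8e+10 + 5.6e+11)/2 ≈ 3.2e+11 m
(c) Conservation of angular momentum (rₚvₚ = rₐvₐ) gives vₚ/vₐ = rₐ/rₚ = 5.6e+11/8e+10 ≈ 7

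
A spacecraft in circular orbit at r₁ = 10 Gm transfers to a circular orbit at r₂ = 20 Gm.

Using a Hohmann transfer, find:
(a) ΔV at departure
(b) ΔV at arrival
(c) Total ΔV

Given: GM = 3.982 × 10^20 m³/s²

Convert to SI: r₁ = 10 Gm = 1e+10 m; r₂ = 20 Gm = 2e+10 m.
Transfer semi-major axis: a_t = (r₁ + r₂)/2 = (1e+10 + 2e+10)/2 = 1.5e+10 m.
Circular speeds: v₁ = √(GM/r₁) = 199549 m/s, v₂ = √(GM/r₂) = 141103 m/s.
Transfer speeds (vis-viva v² = GM(2/r − 1/a_t)): v₁ᵗ = 230420 m/s, v₂ᵗ = 115210 m/s.
(a) ΔV₁ = |v₁ᵗ − v₁| ≈ 3.087e+04 m/s = 30.87 km/s.
(b) ΔV₂ = |v₂ − v₂ᵗ| ≈ 2.589e+04 m/s = 25.89 km/s.
(c) ΔV_total = ΔV₁ + ΔV₂ ≈ 5.676e+04 m/s = 56.76 km/s.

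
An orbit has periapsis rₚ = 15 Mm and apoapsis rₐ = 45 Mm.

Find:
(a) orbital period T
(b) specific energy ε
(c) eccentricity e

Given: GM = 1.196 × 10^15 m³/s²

Convert to SI: rₚ = 15 Mm = 1.5e+07 m; rₐ = 45 Mm = 4.5e+07 m.
(a) With a = (rₚ + rₐ)/2 = 3e+07 m, T = 2π √(a³/GM) = 2π √((3e+07)³/1.196e+15) s ≈ 2.985e+04 s
(b) With a = (rₚ + rₐ)/2 = 3e+07 m, ε = −GM/(2a) = −1.196e+15/(2 · 3e+07) J/kg ≈ -1.993e+07 J/kg
(c) e = (rₐ − rₚ)/(rₐ + rₚ) = (4.5e+07 − 1.5e+07)/(4.5e+07 + 1.5e+07) ≈ 0.5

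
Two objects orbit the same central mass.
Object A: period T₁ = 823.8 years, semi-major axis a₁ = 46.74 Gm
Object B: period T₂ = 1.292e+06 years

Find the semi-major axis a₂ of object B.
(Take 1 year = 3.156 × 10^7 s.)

Convert to SI: T₁ = 823.8 years = 2.59991e+10 s; a₁ = 46.74 Gm = 4.674e+10 m; T₂ = 1.292e+06 years = 4.07755e+13 s.
Kepler's third law: (T₁/T₂)² = (a₁/a₂)³ ⇒ a₂ = a₁ · (T₂/T₁)^(2/3).
T₂/T₁ = 4.07755e+13 / 2.59991e+10 = 1568.34.
a₂ = 4.674e+10 · (1568.34)^(2/3) m ≈ 6.309e+12 m = 6.309 Tm.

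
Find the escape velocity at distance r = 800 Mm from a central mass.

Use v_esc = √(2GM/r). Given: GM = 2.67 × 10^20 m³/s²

Convert to SI: r = 800 Mm = 8e+08 m.
Escape velocity comes from setting total energy to zero: ½v² − GM/r = 0 ⇒ v_esc = √(2GM / r).
v_esc = √(2 · 2.67e+20 / 8e+08) m/s ≈ 8.17e+05 m/s = 817 km/s.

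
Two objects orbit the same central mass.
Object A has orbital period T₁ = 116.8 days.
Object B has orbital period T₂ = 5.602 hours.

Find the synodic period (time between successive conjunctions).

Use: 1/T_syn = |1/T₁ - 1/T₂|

Convert to SI: T₁ = 116.8 days = 1.00915e+07 s; T₂ = 5.602 hours = 20167.2 s.
T_syn = |T₁ · T₂ / (T₁ − T₂)|.
T_syn = |1.00915e+07 · 20167.2 / (1.00915e+07 − 20167.2)| s ≈ 2.021e+04 s = 5.613 hours.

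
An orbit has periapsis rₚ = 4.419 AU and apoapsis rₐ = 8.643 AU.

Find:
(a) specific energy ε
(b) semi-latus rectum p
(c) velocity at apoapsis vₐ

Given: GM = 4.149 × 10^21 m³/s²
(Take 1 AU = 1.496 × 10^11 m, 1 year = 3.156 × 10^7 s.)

Convert to SI: rₚ = 4.419 AU = 6.61082e+11 m; rₐ = 8.643 AU = 1.29299e+12 m.
(a) With a = (rₚ + rₐ)/2 = 9.77038e+11 m, ε = −GM/(2a) = −4.149e+21/(2 · 9.77038e+11) J/kg ≈ -2.123e+09 J/kg
(b) From a = (rₚ + rₐ)/2 = 9.77038e+11 m and e = (rₐ − rₚ)/(rₐ + rₚ) = 0.323381, p = a(1 − e²) = 9.77038e+11 · (1 − (0.323381)²) ≈ 8.749e+11 m
(c) With a = (rₚ + rₐ)/2 = 9.77038e+11 m, vₐ = √(GM (2/rₐ − 1/a)) = √(4.149e+21 · (2/1.29299e+12 − 1/9.77038e+11)) m/s ≈ 4.66e+04 m/s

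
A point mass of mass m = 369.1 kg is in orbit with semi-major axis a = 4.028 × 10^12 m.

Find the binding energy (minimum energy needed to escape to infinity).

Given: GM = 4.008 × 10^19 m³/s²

Total orbital energy is E = −GMm/(2a); binding energy is E_bind = −E = GMm/(2a).
E_bind = 4.008e+19 · 369.1 / (2 · 4.028e+12) J ≈ 1.836e+09 J = 1.836 GJ.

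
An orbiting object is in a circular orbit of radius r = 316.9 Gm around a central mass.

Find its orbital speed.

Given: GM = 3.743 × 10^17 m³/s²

Convert to SI: r = 316.9 Gm = 3.169e+11 m.
For a circular orbit, gravity supplies the centripetal force, so v = √(GM / r).
v = √(3.743e+17 / 3.169e+11) m/s ≈ 1087 m/s = 1.087 km/s.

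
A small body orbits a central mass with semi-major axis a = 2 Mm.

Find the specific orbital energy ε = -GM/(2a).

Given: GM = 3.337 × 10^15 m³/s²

Convert to SI: a = 2 Mm = 2e+06 m.
ε = −GM / (2a).
ε = −3.337e+15 / (2 · 2e+06) J/kg ≈ -8.342e+08 J/kg = -834.2 MJ/kg.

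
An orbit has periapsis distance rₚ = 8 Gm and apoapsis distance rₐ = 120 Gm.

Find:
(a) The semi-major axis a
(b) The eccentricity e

Convert to SI: rₚ = 8 Gm = 8e+09 m; rₐ = 120 Gm = 1.2e+11 m.
(a) a = (rₚ + rₐ) / 2 = (8e+09 + 1.2e+11) / 2 ≈ 6.4e+10 m = 64 Gm.
(b) e = (rₐ − rₚ) / (rₐ + rₚ) = (1.2e+11 − 8e+09) / (1.2e+11 + 8e+09) ≈ 0.875.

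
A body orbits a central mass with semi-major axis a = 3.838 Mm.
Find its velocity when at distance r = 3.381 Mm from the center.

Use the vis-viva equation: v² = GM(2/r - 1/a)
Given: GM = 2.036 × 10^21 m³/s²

Convert to SI: a = 3.838 Mm = 3.838e+06 m; r = 3.381 Mm = 3.381e+06 m.
Vis-viva: v = √(GM · (2/r − 1/a)).
2/r − 1/a = 2/3.381e+06 − 1/3.838e+06 = 3.30989e-07 m⁻¹.
v = √(2.036e+21 · 3.30989e-07) m/s ≈ 2.596e+07 m/s = 2.596e+04 km/s.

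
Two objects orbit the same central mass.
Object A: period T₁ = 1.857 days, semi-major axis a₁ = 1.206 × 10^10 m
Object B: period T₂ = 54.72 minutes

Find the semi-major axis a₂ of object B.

Convert to SI: T₁ = 1.857 days = 160445 s; T₂ = 54.72 minutes = 3283.2 s.
Kepler's third law: (T₁/T₂)² = (a₁/a₂)³ ⇒ a₂ = a₁ · (T₂/T₁)^(2/3).
T₂/T₁ = 3283.2 / 160445 = 0.0204631.
a₂ = 1.206e+10 · (0.0204631)^(2/3) m ≈ 9.023e+08 m = 9.023 × 10^8 m.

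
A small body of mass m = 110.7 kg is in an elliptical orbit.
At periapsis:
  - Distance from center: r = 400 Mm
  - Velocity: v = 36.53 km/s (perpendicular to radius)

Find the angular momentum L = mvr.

Convert to SI: r = 400 Mm = 4e+08 m; v = 36.53 km/s = 36530 m/s.
Since v is perpendicular to r, L = m · v · r.
L = 110.7 · 36530 · 4e+08 kg·m²/s ≈ 1.618e+15 kg·m²/s.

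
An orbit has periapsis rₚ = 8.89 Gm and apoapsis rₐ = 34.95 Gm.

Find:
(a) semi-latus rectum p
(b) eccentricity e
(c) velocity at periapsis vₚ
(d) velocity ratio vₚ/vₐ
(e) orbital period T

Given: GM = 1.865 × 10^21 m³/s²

Convert to SI: rₚ = 8.89 Gm = 8.89e+09 m; rₐ = 34.95 Gm = 3.495e+10 m.
(a) From a = (rₚ + rₐ)/2 = 2.192e+10 m and e = (rₐ − rₚ)/(rₐ + rₚ) = 0.594434, p = a(1 − e²) = 2.192e+10 · (1 − (0.594434)²) ≈ 1.417e+10 m
(b) e = (rₐ − rₚ)/(rₐ + rₚ) = (3.495e+10 − 8.89e+09)/(3.495e+10 + 8.89e+09) ≈ 0.5944
(c) With a = (rₚ + rₐ)/2 = 2.192e+10 m, vₚ = √(GM (2/rₚ − 1/a)) = √(1.865e+21 · (2/8.89e+09 − 1/2.192e+10)) m/s ≈ 5.784e+05 m/s
(d) Conservation of angular momentum (rₚvₚ = rₐvₐ) gives vₚ/vₐ = rₐ/rₚ = 3.495e+10/8.89e+09 ≈ 3.931
(e) With a = (rₚ + rₐ)/2 = 2.192e+10 m, T = 2π √(a³/GM) = 2π √((2.192e+10)³/1.865e+21) s ≈ 4.722e+05 s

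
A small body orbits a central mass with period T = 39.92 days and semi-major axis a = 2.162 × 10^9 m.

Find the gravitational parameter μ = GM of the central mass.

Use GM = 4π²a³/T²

Convert to SI: T = 39.92 days = 3.44909e+06 s.
GM = 4π² · a³ / T².
GM = 4π² · (2.162e+09)³ / (3.44909e+06)² m³/s² ≈ 3.354e+16 m³/s² = 3.354 × 10^16 m³/s².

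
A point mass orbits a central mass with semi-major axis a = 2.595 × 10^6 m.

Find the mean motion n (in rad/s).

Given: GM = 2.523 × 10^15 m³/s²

n = √(GM / a³).
n = √(2.523e+15 / (2.595e+06)³) rad/s ≈ 0.01202 rad/s.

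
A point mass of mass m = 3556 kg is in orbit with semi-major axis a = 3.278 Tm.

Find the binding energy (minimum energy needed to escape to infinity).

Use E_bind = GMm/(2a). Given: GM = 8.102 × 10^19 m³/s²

Convert to SI: a = 3.278 Tm = 3.278e+12 m.
Total orbital energy is E = −GMm/(2a); binding energy is E_bind = −E = GMm/(2a).
E_bind = 8.102e+19 · 3556 / (2 · 3.278e+12) J ≈ 4.395e+10 J = 43.95 GJ.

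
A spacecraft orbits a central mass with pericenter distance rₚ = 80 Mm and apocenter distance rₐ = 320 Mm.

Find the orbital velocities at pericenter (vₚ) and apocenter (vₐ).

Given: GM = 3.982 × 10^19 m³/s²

Convert to SI: rₚ = 80 Mm = 8e+07 m; rₐ = 320 Mm = 3.2e+08 m.
Use the vis-viva equation v² = GM(2/r − 1/a) with a = (rₚ + rₐ)/2 = (8e+07 + 3.2e+08)/2 = 2e+08 m.
vₚ = √(GM · (2/rₚ − 1/a)) = √(3.982e+19 · (2/8e+07 − 1/2e+08)) m/s ≈ 8.924e+05 m/s = 892.4 km/s.
vₐ = √(GM · (2/rₐ − 1/a)) = √(3.982e+19 · (2/3.2e+08 − 1/2e+08)) m/s ≈ 2.231e+05 m/s = 223.1 km/s.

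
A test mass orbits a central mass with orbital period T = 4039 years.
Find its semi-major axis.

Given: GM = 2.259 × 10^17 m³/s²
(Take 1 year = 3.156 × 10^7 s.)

Convert to SI: T = 4039 years = 1.27471e+11 s.
Invert Kepler's third law: a = (GM · T² / (4π²))^(1/3).
Substituting T = 1.27471e+11 s and GM = 2.259e+17 m³/s²:
a = (2.259e+17 · (1.27471e+11)² / (4π²))^(1/3) m
a ≈ 4.53e+12 m = 4.53 Tm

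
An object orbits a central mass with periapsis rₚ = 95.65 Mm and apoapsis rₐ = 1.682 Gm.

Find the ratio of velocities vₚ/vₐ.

Convert to SI: rₚ = 95.65 Mm = 9.565e+07 m; rₐ = 1.682 Gm = 1.682e+09 m.
Conservation of angular momentum gives rₚvₚ = rₐvₐ, so vₚ/vₐ = rₐ/rₚ.
vₚ/vₐ = 1.682e+09 / 9.565e+07 ≈ 17.58.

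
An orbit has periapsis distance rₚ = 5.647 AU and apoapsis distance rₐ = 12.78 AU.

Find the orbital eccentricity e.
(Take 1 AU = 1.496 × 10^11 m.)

Convert to SI: rₚ = 5.647 AU = 8.44791e+11 m; rₐ = 12.78 AU = 1.91189e+12 m.
e = (rₐ − rₚ) / (rₐ + rₚ).
e = (1.91189e+12 − 8.44791e+11) / (1.91189e+12 + 8.44791e+11) = 1.0671e+12 / 2.75668e+12 ≈ 0.3871.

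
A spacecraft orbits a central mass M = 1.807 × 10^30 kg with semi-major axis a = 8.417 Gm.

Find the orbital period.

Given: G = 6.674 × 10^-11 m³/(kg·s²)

Convert to SI: a = 8.417 Gm = 8.417e+09 m.
GM = G · M = 6.674e-11 · 1.807e+30 = 1.20599e+20 m³/s².
Kepler's third law: T = 2π √(a³ / GM).
Substituting a = 8.417e+09 m and GM = 1.20599e+20 m³/s²:
T = 2π √((8.417e+09)³ / 1.20599e+20) s
T ≈ 4.418e+05 s = 5.114 days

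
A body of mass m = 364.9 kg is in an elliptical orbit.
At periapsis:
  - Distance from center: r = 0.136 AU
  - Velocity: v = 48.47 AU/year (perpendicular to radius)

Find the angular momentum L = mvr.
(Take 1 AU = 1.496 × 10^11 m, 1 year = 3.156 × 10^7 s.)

Convert to SI: r = 0.136 AU = 2.03456e+10 m; v = 48.47 AU/year = 229756 m/s.
Since v is perpendicular to r, L = m · v · r.
L = 364.9 · 229756 · 2.03456e+10 kg·m²/s ≈ 1.706e+18 kg·m²/s.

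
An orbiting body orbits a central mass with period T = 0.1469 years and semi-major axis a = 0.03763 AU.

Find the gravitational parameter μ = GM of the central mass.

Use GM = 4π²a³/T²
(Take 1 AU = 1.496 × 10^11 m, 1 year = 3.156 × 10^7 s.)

Convert to SI: T = 0.1469 years = 4.63616e+06 s; a = 0.03763 AU = 5.62945e+09 m.
GM = 4π² · a³ / T².
GM = 4π² · (5.62945e+09)³ / (4.63616e+06)² m³/s² ≈ 3.277e+17 m³/s² = 3.277 × 10^17 m³/s².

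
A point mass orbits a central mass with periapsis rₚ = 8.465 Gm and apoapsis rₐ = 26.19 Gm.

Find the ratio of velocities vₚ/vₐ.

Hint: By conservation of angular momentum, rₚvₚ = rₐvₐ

Convert to SI: rₚ = 8.465 Gm = 8.465e+09 m; rₐ = 26.19 Gm = 2.619e+10 m.
Conservation of angular momentum gives rₚvₚ = rₐvₐ, so vₚ/vₐ = rₐ/rₚ.
vₚ/vₐ = 2.619e+10 / 8.465e+09 ≈ 3.094.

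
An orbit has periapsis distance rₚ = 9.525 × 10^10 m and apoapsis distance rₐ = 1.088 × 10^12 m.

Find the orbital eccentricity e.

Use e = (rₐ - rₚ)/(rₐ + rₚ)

e = (rₐ − rₚ) / (rₐ + rₚ).
e = (1.088e+12 − 9.525e+10) / (1.088e+12 + 9.525e+10) = 9.9275e+11 / 1.18325e+12 ≈ 0.839.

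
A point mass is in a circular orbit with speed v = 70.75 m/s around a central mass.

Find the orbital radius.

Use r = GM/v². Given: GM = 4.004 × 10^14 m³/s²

For a circular orbit, v² = GM / r, so r = GM / v².
r = 4.004e+14 / (70.75)² m ≈ 7.999e+10 m = 79.99 Gm.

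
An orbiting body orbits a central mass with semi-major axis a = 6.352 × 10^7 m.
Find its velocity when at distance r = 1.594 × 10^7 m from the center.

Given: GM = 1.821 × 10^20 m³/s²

Vis-viva: v = √(GM · (2/r − 1/a)).
2/r − 1/a = 2/1.594e+07 − 1/6.352e+07 = 1.09727e-07 m⁻¹.
v = √(1.821e+20 · 1.09727e-07) m/s ≈ 4.47e+06 m/s = 4470 km/s.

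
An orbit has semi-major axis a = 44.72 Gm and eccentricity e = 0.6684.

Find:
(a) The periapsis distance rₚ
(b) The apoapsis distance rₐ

Convert to SI: a = 44.72 Gm = 4.472e+10 m.
(a) rₚ = a(1 − e) = 4.472e+10 · (1 − 0.6684) = 4.472e+10 · 0.3316 ≈ 1.483e+10 m = 14.83 Gm.
(b) rₐ = a(1 + e) = 4.472e+10 · (1 + 0.6684) = 4.472e+10 · 1.6684 ≈ 7.461e+10 m = 74.61 Gm.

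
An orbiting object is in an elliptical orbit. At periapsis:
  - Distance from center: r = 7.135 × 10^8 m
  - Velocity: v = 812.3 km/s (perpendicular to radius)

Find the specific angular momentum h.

Convert to SI: v = 812.3 km/s = 812300 m/s.
With v perpendicular to r, h = r · v.
h = 7.135e+08 · 812300 m²/s ≈ 5.796e+14 m²/s.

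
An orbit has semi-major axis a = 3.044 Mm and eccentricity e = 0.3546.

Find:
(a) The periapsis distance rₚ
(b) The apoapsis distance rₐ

Convert to SI: a = 3.044 Mm = 3.044e+06 m.
(a) rₚ = a(1 − e) = 3.044e+06 · (1 − 0.3546) = 3.044e+06 · 0.6454 ≈ 1.965e+06 m = 1.965 Mm.
(b) rₐ = a(1 + e) = 3.044e+06 · (1 + 0.3546) = 3.044e+06 · 1.3546 ≈ 4.123e+06 m = 4.123 Mm.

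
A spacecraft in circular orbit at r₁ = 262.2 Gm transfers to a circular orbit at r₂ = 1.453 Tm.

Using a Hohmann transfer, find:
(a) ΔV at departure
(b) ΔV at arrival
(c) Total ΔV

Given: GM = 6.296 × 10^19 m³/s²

Convert to SI: r₁ = 262.2 Gm = 2.622e+11 m; r₂ = 1.453 Tm = 1.453e+12 m.
Transfer semi-major axis: a_t = (r₁ + r₂)/2 = (2.622e+11 + 1.453e+12)/2 = 8.576e+11 m.
Circular speeds: v₁ = √(GM/r₁) = 15495.9 m/s, v₂ = √(GM/r₂) = 6582.63 m/s.
Transfer speeds (vis-viva v² = GM(2/r − 1/a_t)): v₁ᵗ = 20170 m/s, v₂ᵗ = 3639.77 m/s.
(a) ΔV₁ = |v₁ᵗ − v₁| ≈ 4674 m/s = 4.674 km/s.
(b) ΔV₂ = |v₂ − v₂ᵗ| ≈ 2943 m/s = 2.943 km/s.
(c) ΔV_total = ΔV₁ + ΔV₂ ≈ 7617 m/s = 7.617 km/s.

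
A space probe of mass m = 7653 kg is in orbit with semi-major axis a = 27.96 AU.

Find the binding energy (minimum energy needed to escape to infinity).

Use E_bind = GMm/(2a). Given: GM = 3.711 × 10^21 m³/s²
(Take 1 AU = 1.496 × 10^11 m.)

Convert to SI: a = 27.96 AU = 4.18282e+12 m.
Total orbital energy is E = −GMm/(2a); binding energy is E_bind = −E = GMm/(2a).
E_bind = 3.711e+21 · 7653 / (2 · 4.18282e+12) J ≈ 3.395e+12 J = 3.395 TJ.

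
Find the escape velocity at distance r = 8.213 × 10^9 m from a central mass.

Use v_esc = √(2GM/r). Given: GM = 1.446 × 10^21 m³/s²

Escape velocity comes from setting total energy to zero: ½v² − GM/r = 0 ⇒ v_esc = √(2GM / r).
v_esc = √(2 · 1.446e+21 / 8.213e+09) m/s ≈ 5.934e+05 m/s = 593.4 km/s.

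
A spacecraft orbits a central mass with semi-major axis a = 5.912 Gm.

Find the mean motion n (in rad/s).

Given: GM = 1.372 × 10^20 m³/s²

Convert to SI: a = 5.912 Gm = 5.912e+09 m.
n = √(GM / a³).
n = √(1.372e+20 / (5.912e+09)³) rad/s ≈ 2.577e-05 rad/s.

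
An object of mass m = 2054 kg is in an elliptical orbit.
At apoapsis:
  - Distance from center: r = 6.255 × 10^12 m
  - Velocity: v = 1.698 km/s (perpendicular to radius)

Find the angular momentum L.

Convert to SI: v = 1.698 km/s = 1698 m/s.
Since v is perpendicular to r, L = m · v · r.
L = 2054 · 1698 · 6.255e+12 kg·m²/s ≈ 2.182e+19 kg·m²/s.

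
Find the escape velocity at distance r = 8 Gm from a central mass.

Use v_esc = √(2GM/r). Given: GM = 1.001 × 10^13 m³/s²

Convert to SI: r = 8 Gm = 8e+09 m.
Escape velocity comes from setting total energy to zero: ½v² − GM/r = 0 ⇒ v_esc = √(2GM / r).
v_esc = √(2 · 1.001e+13 / 8e+09) m/s ≈ 50.02 m/s = 50.02 m/s.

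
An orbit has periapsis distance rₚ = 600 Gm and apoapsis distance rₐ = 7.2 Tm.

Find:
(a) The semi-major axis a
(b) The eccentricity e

Convert to SI: rₚ = 600 Gm = 6e+11 m; rₐ = 7.2 Tm = 7.2e+12 m.
(a) a = (rₚ + rₐ) / 2 = (6e+11 + 7.2e+12) / 2 ≈ 3.9e+12 m = 3.9 Tm.
(b) e = (rₐ − rₚ) / (rₐ + rₚ) = (7.2e+12 − 6e+11) / (7.2e+12 + 6e+11) ≈ 0.8462.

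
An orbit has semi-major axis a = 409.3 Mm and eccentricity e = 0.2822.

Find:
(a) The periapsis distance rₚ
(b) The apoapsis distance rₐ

Convert to SI: a = 409.3 Mm = 4.093e+08 m.
(a) rₚ = a(1 − e) = 4.093e+08 · (1 − 0.2822) = 4.093e+08 · 0.7178 ≈ 2.938e+08 m = 293.8 Mm.
(b) rₐ = a(1 + e) = 4.093e+08 · (1 + 0.2822) = 4.093e+08 · 1.2822 ≈ 5.248e+08 m = 524.8 Mm.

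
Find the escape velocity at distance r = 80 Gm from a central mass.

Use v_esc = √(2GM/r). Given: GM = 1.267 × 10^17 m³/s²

Convert to SI: r = 80 Gm = 8e+10 m.
Escape velocity comes from setting total energy to zero: ½v² − GM/r = 0 ⇒ v_esc = √(2GM / r).
v_esc = √(2 · 1.267e+17 / 8e+10) m/s ≈ 1780 m/s = 1.78 km/s.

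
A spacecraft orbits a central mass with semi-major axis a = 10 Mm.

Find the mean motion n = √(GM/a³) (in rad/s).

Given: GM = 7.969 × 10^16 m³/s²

Convert to SI: a = 10 Mm = 1e+07 m.
n = √(GM / a³).
n = √(7.969e+16 / (1e+07)³) rad/s ≈ 0.008927 rad/s.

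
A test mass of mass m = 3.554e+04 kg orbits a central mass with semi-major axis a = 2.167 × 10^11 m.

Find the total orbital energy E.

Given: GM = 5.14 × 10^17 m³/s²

E = −GMm / (2a).
E = −5.14e+17 · 3.554e+04 / (2 · 2.167e+11) J ≈ -4.215e+10 J = -42.15 GJ.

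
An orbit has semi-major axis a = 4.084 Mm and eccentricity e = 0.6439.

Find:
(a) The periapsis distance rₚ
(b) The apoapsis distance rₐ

Convert to SI: a = 4.084 Mm = 4.084e+06 m.
(a) rₚ = a(1 − e) = 4.084e+06 · (1 − 0.6439) = 4.084e+06 · 0.3561 ≈ 1.454e+06 m = 1.454 Mm.
(b) rₐ = a(1 + e) = 4.084e+06 · (1 + 0.6439) = 4.084e+06 · 1.6439 ≈ 6.714e+06 m = 6.714 Mm.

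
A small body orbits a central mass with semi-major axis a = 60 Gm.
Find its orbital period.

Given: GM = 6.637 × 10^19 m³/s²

Convert to SI: a = 60 Gm = 6e+10 m.
Kepler's third law: T = 2π √(a³ / GM).
Substituting a = 6e+10 m and GM = 6.637e+19 m³/s²:
T = 2π √((6e+10)³ / 6.637e+19) s
T ≈ 1.133e+07 s = 131.2 days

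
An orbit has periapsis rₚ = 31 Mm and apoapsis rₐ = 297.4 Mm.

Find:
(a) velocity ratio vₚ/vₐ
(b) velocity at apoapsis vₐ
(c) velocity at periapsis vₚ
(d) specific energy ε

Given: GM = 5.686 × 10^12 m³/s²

Convert to SI: rₚ = 31 Mm = 3.1e+07 m; rₐ = 297.4 Mm = 2.974e+08 m.
(a) Conservation of angular momentum (rₚvₚ = rₐvₐ) gives vₚ/vₐ = rₐ/rₚ = 2.974e+08/3.1e+07 ≈ 9.594
(b) With a = (rₚ + rₐ)/2 = 1.642e+08 m, vₐ = √(GM (2/rₐ − 1/a)) = √(5.686e+12 · (2/2.974e+08 − 1/1.642e+08)) m/s ≈ 60.08 m/s
(c) With a = (rₚ + rₐ)/2 = 1.642e+08 m, vₚ = √(GM (2/rₚ − 1/a)) = √(5.686e+12 · (2/3.1e+07 − 1/1.642e+08)) m/s ≈ 576.4 m/s
(d) With a = (rₚ + rₐ)/2 = 1.642e+08 m, ε = −GM/(2a) = −5.686e+12/(2 · 1.642e+08) J/kg ≈ -1.731e+04 J/kg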